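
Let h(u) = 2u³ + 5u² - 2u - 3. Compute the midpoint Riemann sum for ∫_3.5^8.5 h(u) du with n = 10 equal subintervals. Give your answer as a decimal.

3407.8125

Δu = (8.5 − 3.5)/10 = 0.5.
Midpoints: 3.75, 4.25, 4.75, 5.25, 5.75, 6.25, 6.75, 7.25, 7.75, 8.25.
h(3.75) = 165.28125, h(4.25) = 232.34375, h(4.75) = 314.65625, h(5.25) = 413.71875, h(5.75) = 531.03125, h(6.25) = 668.09375, h(6.75) = 826.40625, h(7.25) = 1007.46875, h(7.75) = 1212.78125, h(8.25) = 1443.84375.
Sum = Δu · [h(3.75) + h(4.25) + h(4.75) + ...].
Sum = 3407.8125.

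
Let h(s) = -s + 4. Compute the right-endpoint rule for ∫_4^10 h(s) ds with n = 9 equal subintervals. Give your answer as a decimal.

Δs = (10 − 4)/9 = 2/3.
Right endpoints: 14/3, 16/3, 6, 20/3, 22/3, 8, 26/3, 28/3, 10.
h(14/3) = -2/3, h(16/3) = -4/3, h(6) = -2, h(20/3) = -8/3, h(22/3) = -10/3, h(8) = -4, h(26/3) = -14/3, h(28/3) = -16/3, h(10) = -6.
Sum = Δs · [h(14/3) + h(16/3) + h(6) + ...].
Sum = -20.

-20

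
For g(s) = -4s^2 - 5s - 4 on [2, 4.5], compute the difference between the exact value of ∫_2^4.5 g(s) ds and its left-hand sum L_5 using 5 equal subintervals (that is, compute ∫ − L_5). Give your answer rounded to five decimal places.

Exact integral: ∫_2^4.5 g(s) ds ≈ -161.4583333.
L_5 = -142.5.
Error ≈ -161.4583333 − (-142.5) ≈ -18.95833.

-18.95833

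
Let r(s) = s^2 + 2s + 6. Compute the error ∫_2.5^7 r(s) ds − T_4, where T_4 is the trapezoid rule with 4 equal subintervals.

Exact integral: ∫_2.5^7 r(s) ds = 178.875.
T_4 = 179.82421875.
Error = 178.875 − 179.82421875 = -0.94921875.

-0.94921875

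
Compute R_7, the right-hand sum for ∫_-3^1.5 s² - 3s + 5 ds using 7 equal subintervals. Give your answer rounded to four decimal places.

36.5510

Δs = (1.5 − (-3))/7 = 9/14.
Right endpoints: -33/14, -12/7, -15/14, -3/7, 3/14, 6/7, 1.5.
f(-33/14) = 3455/196, f(-12/7) = 641/49, f(-15/14) = 1835/196, f(-3/7) = 317/49, f(3/14) = 863/196, f(6/7) = 155/49, f(1.5) = 2.75.
Sum = Δs · [f(-33/14) + f(-12/7) + f(-15/14) + ...].
Sum ≈ 36.5510.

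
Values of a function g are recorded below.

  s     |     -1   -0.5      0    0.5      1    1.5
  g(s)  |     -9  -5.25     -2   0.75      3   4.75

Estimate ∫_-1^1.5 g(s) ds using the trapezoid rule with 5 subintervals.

-2.8125

Δs = 0.5.
T_5 = (0.5/2)·[(-9) + 2·(-5.25) + 2·(-2) + 2·0.75 + 2·3 + 4.75] = -2.8125.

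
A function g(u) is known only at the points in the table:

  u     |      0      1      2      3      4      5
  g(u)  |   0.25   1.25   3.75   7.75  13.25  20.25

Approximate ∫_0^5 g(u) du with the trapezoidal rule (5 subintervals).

Δu = 1.
T_5 = (1/2)·[0.25 + 2·1.25 + 2·3.75 + 2·7.75 + 2·13.25 + 20.25] = 36.25.

36.25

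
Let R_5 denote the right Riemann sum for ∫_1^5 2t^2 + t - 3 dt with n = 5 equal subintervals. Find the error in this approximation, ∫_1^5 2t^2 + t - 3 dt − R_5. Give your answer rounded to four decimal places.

-21.6533

Exact integral: ∫_1^5 f(t) dt ≈ 82.666667.
R_5 = 104.32.
Error ≈ 82.666667 − 104.32 ≈ -21.6533.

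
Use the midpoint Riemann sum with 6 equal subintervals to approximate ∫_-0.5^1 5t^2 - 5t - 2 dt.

Δt = (1 − (-0.5))/6 = 0.25.
Midpoints: -0.375, -0.125, 0.125, 0.375, 0.625, 0.875.
f(-0.375) = 0.578125, f(-0.125) = -1.296875, f(0.125) = -2.546875, f(0.375) = -3.171875, f(0.625) = -3.171875, f(0.875) = -2.546875.
Sum = Δt · [f(-0.375) + f(-0.125) + f(0.125) + ...].
Sum = -3.0390625.

-3.0390625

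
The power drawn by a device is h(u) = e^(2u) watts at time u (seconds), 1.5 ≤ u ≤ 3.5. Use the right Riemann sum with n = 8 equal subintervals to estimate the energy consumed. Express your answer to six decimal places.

Δu = (3.5 − 1.5)/8 = 0.25.
Right endpoints: 1.75, 2, 2.25, 2.5, 2.75, 3, 3.25, 3.5.
h(1.75) ≈ 33.115452, h(2) ≈ 54.598150, h(2.25) ≈ 90.017131, h(2.5) ≈ 148.413159, h(2.75) ≈ 244.691932, h(3) ≈ 403.428793, h(3.25) ≈ 665.141633, h(3.5) ≈ 1096.633158.
Sum = Δu · [h(1.75) + h(2) + h(2.25) + ...].
Sum ≈ 684.009852.

684.009852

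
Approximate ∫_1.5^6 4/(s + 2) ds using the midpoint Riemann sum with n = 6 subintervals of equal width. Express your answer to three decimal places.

3.301

Δs = (6 − 1.5)/6 = 0.75.
Midpoints: 1.875, 2.625, 3.375, 4.125, 4.875, 5.625.
f(1.875) = 32/31, f(2.625) = 32/37, f(3.375) = 32/43, f(4.125) = 32/49, f(4.875) = 32/55, f(5.625) = 32/61.
Sum = Δs · [f(1.875) + f(2.625) + f(3.375) + ...].
Sum ≈ 3.301.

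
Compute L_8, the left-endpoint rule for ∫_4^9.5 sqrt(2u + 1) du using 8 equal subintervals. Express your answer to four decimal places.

Δu = (9.5 − 4)/8 = 0.6875.
Left endpoints: 4, 4.6875, 5.375, 6.0625, 6.75, 7.4375, 8.125, 8.8125.
f(4) ≈ 3.0000, f(4.6875) ≈ 3.2210, f(5.375) ≈ 3.4278, f(6.0625) ≈ 3.6228, f(6.75) ≈ 3.8079, f(7.4375) ≈ 3.9843, f(8.125) ≈ 4.1533, f(8.8125) ≈ 4.3157.
Sum = Δu · [f(4) + f(4.6875) + f(5.375) + ...].
Sum ≈ 20.3039.

20.3039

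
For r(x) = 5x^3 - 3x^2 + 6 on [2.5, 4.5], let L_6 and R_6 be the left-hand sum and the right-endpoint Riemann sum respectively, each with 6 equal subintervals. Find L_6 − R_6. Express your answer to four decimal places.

-111.8333

L_6 ≈ 346.166667.
R_6 = 458.
L_6 − R_6 ≈ -111.8333.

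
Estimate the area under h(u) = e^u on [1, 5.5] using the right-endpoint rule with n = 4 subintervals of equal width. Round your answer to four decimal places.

Δu = (5.5 − 1)/4 = 1.125.
Right endpoints: 2.125, 3.25, 4.375, 5.5.
h(2.125) ≈ 8.3729, h(3.25) ≈ 25.7903, h(4.375) ≈ 79.4398, h(5.5) ≈ 244.6919.
Sum = Δu · [h(2.125) + h(3.25) + h(4.375) + h(5.5)].
Sum ≈ 403.0819.

403.0819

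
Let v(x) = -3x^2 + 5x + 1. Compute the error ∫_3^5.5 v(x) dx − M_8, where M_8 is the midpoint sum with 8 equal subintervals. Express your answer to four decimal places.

Exact integral: ∫_3^5.5 v(x) dx = -83.75.
M_8 ≈ -83.688965.
Error ≈ -83.75 − (-83.688965) ≈ -0.0610.

-0.0610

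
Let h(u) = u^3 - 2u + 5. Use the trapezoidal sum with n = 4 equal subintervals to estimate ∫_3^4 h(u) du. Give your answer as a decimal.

Δu = (4 − 3)/4 = 0.25.
h(3) = 26, h(3.25) = 32.828125, h(3.5) = 40.875, h(3.75) = 50.234375, h(4) = 61.
T_4 = (Δu/2)·[h(u_0) + 2h(u_1) + 2h(u_2) + 2h(u_3) + h(u_4)].
Sum = 41.859375.

41.859375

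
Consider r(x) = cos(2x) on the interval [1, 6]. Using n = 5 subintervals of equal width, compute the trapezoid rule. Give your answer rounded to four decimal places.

-0.4642

Δx = (6 − 1)/5 = 1.
r(1) ≈ -0.4161, r(2) ≈ -0.6536, r(3) ≈ 0.9602, r(4) ≈ -0.1455, r(5) ≈ -0.8391, r(6) ≈ 0.8439.
T_5 = (Δx/2)·[r(x_0) + 2r(x_1) + ... + 2r(x_{4}) + r(x_5)].
Sum ≈ -0.4642.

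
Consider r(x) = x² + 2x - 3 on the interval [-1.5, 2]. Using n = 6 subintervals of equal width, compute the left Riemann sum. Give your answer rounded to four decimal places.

Δx = (2 − (-1.5))/6 = 7/12.
Left endpoints: -1.5, -11/12, -1/3, 0.25, 5/6, 17/12.
r(-1.5) = -3.75, r(-11/12) = -575/144, r(-1/3) = -32/9, r(0.25) = -2.4375, r(5/6) = -23/36, r(17/12) = 265/144.
Sum = Δx · [r(-1.5) + r(-11/12) + r(-1/3) + ...].
Sum ≈ -7.3119.

-7.3119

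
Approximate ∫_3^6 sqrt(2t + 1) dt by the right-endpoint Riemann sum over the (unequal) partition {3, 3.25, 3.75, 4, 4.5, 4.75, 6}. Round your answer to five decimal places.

Subinterval widths: 0.25, 0.5, 0.25, 0.5, 0.25, 1.25.
Right endpoints: 3.25, 3.75, 4, 4.5, 4.75, 6.
f(3.25) ≈ 2.73861, f(3.75) ≈ 2.91548, f(4) ≈ 3.00000, f(4.5) ≈ 3.16228, f(4.75) ≈ 3.24037, f(6) ≈ 3.60555.
Sum = Σ Δt_i · f(t_i).
Sum ≈ 9.79056.

9.79056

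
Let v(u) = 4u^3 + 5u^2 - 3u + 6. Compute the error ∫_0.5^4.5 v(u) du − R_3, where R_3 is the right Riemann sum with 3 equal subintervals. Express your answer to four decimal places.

-342.8148

Exact integral: ∫_0.5^4.5 v(u) du ≈ 555.666667.
R_3 ≈ 898.481481.
Error ≈ 555.666667 − 898.481481 ≈ -342.8148.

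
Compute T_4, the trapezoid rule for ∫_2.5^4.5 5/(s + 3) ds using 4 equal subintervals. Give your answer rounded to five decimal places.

Δs = (4.5 − 2.5)/4 = 0.5.
f(2.5) = 10/11, f(3) = 5/6, f(3.5) = 10/13, f(4) = 5/7, f(4.5) = 2/3.
T_4 = (Δs/2)·[f(s_0) + 2f(s_1) + 2f(s_2) + 2f(s_3) + f(s_4)].
Sum ≈ 1.55236.

1.55236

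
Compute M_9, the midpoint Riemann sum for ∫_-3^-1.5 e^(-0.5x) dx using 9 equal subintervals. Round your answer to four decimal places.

4.7280

Δx = (-1.5 − (-3))/9 = 1/6.
Midpoints: -35/12, -2.75, -31/12, -29/12, -2.25, -25/12, -23/12, -1.75, -19/12.
f(-35/12) ≈ 4.2988, f(-2.75) ≈ 3.9551, f(-31/12) ≈ 3.6388, f(-29/12) ≈ 3.3479, f(-2.25) ≈ 3.0802, f(-25/12) ≈ 2.8339, f(-23/12) ≈ 2.6073, f(-1.75) ≈ 2.3989, f(-19/12) ≈ 2.2071.
Sum = Δx · [f(-35/12) + f(-2.75) + f(-31/12) + ...].
Sum ≈ 4.7280.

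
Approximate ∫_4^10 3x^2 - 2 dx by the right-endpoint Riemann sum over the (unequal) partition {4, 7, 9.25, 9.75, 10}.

1224.140625

Subinterval widths: 3, 2.25, 0.5, 0.25.
Right endpoints: 7, 9.25, 9.75, 10.
f(7) = 145, f(9.25) = 254.6875, f(9.75) = 283.1875, f(10) = 298.
Sum = Σ Δx_i · f(x_i).
Sum = 1224.140625.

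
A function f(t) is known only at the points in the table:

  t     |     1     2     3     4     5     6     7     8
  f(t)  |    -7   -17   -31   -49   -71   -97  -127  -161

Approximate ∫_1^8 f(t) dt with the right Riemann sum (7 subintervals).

Δt = 1.
Sum = 1·[(-17) + (-31) + (-49) + (-71) + (-97) + (-127) + (-161)] = -553.

-553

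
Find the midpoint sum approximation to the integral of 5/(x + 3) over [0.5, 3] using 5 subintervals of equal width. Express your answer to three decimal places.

2.692

Δx = (3 − 0.5)/5 = 0.5.
Midpoints: 0.75, 1.25, 1.75, 2.25, 2.75.
f(0.75) = 4/3, f(1.25) = 20/17, f(1.75) = 20/19, f(2.25) = 20/21, f(2.75) = 20/23.
Sum = Δx · [f(0.75) + f(1.25) + f(1.75) + f(2.25) + f(2.75)].
Sum ≈ 2.692.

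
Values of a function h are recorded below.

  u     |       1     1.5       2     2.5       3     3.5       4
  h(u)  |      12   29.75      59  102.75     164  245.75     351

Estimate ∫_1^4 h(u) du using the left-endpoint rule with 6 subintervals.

Δu = 0.5.
Sum = 0.5·[12 + 29.75 + 59 + 102.75 + 164 + 245.75] = 306.625.

306.625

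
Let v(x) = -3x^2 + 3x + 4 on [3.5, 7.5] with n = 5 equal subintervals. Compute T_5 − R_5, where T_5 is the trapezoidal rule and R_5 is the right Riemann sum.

48

T_5 = -298.28.
R_5 = -346.28.
T_5 − R_5 = 48.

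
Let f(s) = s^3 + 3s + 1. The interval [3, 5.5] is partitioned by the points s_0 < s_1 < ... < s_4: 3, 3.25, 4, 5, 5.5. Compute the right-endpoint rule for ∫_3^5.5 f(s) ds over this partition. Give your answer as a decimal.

Subinterval widths: 0.25, 0.75, 1, 0.5.
Right endpoints: 3.25, 4, 5, 5.5.
f(3.25) = 45.078125, f(4) = 77, f(5) = 141, f(5.5) = 183.875.
Sum = Σ Δs_i · f(s_i).
Sum = 301.95703125.

301.95703125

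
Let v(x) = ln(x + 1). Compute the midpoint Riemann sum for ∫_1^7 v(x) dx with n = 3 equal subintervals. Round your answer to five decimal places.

9.30792

Δx = (7 − 1)/3 = 2.
Midpoints: 2, 4, 6.
v(2) ≈ 1.09861, v(4) ≈ 1.60944, v(6) ≈ 1.94591.
Sum = Δx · [v(2) + v(4) + v(6)].
Sum ≈ 9.30792.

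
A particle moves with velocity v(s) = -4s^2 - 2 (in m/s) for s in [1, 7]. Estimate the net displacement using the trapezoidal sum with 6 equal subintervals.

Δs = (7 − 1)/6 = 1.
v(1) = -6, v(2) = -18, v(3) = -38, v(4) = -66, v(5) = -102, v(6) = -146, v(7) = -198.
T_6 = (Δs/2)·[v(s_0) + 2v(s_1) + ... + 2v(s_{5}) + v(s_6)].
Sum = -472.

-472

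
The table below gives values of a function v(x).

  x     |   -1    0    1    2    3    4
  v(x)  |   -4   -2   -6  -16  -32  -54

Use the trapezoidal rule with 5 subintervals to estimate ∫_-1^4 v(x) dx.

-85

Δx = 1.
T_5 = (1/2)·[(-4) + 2·(-2) + 2·(-6) + 2·(-16) + 2·(-32) + (-54)] = -85.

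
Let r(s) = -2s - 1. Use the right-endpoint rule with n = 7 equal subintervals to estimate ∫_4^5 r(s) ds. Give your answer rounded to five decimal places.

Δs = (5 − 4)/7 = 1/7.
Right endpoints: 29/7, 30/7, 31/7, 32/7, 33/7, 34/7, 5.
r(29/7) = -65/7, r(30/7) = -67/7, r(31/7) = -69/7, r(32/7) = -71/7, r(33/7) = -73/7, r(34/7) = -75/7, r(5) = -11.
Sum = Δs · [r(29/7) + r(30/7) + r(31/7) + ...].
Sum ≈ -10.14286.

-10.14286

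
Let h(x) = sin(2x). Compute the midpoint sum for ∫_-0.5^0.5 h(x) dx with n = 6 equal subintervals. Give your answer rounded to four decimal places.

Δx = (0.5 − (-0.5))/6 = 1/6.
Midpoints: -5/12, -0.25, -1/12, 1/12, 0.25, 5/12.
h(-5/12) ≈ -0.7402, h(-0.25) ≈ -0.4794, h(-1/12) ≈ -0.1659, h(1/12) ≈ 0.1659, h(0.25) ≈ 0.4794, h(5/12) ≈ 0.7402.
Sum = Δx · [h(-5/12) + h(-0.25) + h(-1/12) + ...].
Sum ≈ 0.0000.

0.0000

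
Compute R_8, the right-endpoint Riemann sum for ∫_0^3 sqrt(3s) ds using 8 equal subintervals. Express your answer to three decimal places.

6.486

Δs = (3 − 0)/8 = 0.375.
Right endpoints: 0.375, 0.75, 1.125, 1.5, 1.875, 2.25, 2.625, 3.
f(0.375) ≈ 1.061, f(0.75) ≈ 1.500, f(1.125) ≈ 1.837, f(1.5) ≈ 2.121, f(1.875) ≈ 2.372, f(2.25) ≈ 2.598, f(2.625) ≈ 2.806, f(3) ≈ 3.000.
Sum = Δs · [f(0.375) + f(0.75) + f(1.125) + ...].
Sum ≈ 6.486.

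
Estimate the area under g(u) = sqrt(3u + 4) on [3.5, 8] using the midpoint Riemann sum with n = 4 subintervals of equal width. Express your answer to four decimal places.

Δu = (8 − 3.5)/4 = 1.125.
Midpoints: 4.0625, 5.1875, 6.3125, 7.4375.
g(4.0625) ≈ 4.0234, g(5.1875) ≈ 4.4230, g(6.3125) ≈ 4.7893, g(7.4375) ≈ 5.1296.
Sum = Δu · [g(4.0625) + g(5.1875) + g(6.3125) + g(7.4375)].
Sum ≈ 20.6609.

20.6609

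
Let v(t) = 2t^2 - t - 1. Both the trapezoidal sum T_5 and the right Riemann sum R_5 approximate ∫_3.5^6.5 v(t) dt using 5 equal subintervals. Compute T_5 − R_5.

-17.1

T_5 = 136.86.
R_5 = 153.96.
T_5 − R_5 = -17.1.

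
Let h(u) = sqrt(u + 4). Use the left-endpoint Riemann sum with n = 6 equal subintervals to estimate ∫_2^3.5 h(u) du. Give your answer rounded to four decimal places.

Δu = (3.5 − 2)/6 = 0.25.
Left endpoints: 2, 2.25, 2.5, 2.75, 3, 3.25.
h(2) ≈ 2.4495, h(2.25) ≈ 2.5000, h(2.5) ≈ 2.5495, h(2.75) ≈ 2.5981, h(3) ≈ 2.6458, h(3.25) ≈ 2.6926.
Sum = Δu · [h(2) + h(2.25) + h(2.5) + ...].
Sum ≈ 3.8589.

3.8589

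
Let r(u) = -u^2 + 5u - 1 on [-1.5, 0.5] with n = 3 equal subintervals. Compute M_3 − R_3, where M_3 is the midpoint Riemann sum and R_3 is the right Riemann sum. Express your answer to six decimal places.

M_3 ≈ -8.09259259.
R_3 ≈ -4.31481481.
M_3 − R_3 ≈ -3.777778.

-3.777778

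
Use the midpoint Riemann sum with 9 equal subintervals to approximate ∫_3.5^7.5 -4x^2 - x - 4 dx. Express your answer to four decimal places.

Δx = (7.5 − 3.5)/9 = 4/9.
Midpoints: 67/18, 25/6, 83/18, 91/18, 5.5, 107/18, 115/18, 41/6, 131/18.
f(67/18) = -10229/162, f(25/6) = -1397/18, f(83/18) = -15173/162, f(91/18) = -18029/162, f(5.5) = -130.5, f(107/18) = -24509/162, f(115/18) = -28133/162, f(41/6) = -3557/18, f(131/18) = -36149/162.
Sum = Δx · [f(67/18) + f(25/6) + f(83/18) + ...].
Sum ≈ -543.0700.

-543.0700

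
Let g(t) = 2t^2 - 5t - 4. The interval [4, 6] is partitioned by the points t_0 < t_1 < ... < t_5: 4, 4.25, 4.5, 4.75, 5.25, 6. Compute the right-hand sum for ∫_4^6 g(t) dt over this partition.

51.5

Subinterval widths: 0.25, 0.25, 0.25, 0.5, 0.75.
Right endpoints: 4.25, 4.5, 4.75, 5.25, 6.
g(4.25) = 10.875, g(4.5) = 14, g(4.75) = 17.375, g(5.25) = 24.875, g(6) = 38.
Sum = Σ Δt_i · g(t_i).
Sum = 51.5.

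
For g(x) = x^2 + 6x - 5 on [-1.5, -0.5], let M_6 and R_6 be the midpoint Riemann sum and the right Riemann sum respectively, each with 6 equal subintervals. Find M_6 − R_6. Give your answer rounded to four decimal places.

M_6 ≈ -9.918981.
R_6 ≈ -9.578704.
M_6 − R_6 ≈ -0.3403.

-0.3403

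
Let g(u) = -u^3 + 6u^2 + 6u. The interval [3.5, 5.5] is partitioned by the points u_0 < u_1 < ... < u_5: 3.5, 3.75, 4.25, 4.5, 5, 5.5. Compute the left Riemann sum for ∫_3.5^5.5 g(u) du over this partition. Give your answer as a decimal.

110.44140625

Subinterval widths: 0.25, 0.5, 0.25, 0.5, 0.5.
Left endpoints: 3.5, 3.75, 4.25, 4.5, 5.
g(3.5) = 51.625, g(3.75) = 54.140625, g(4.25) = 57.109375, g(4.5) = 57.375, g(5) = 55.
Sum = Σ Δu_i · g(u_i).
Sum = 110.44140625.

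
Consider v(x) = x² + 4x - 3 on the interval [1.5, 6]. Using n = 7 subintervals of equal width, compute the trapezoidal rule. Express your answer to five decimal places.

Δx = (6 − 1.5)/7 = 9/14.
v(1.5) = 5.25, v(15/7) = 498/49, v(39/14) = 3117/196, v(24/7) = 1101/49, v(57/14) = 5853/196, v(33/7) = 1866/49, v(75/14) = 9237/196, v(6) = 57.
T_7 = (Δx/2)·[v(x_0) + 2v(x_1) + ... + 2v(x_{6}) + v(x_7)].
Sum ≈ 125.18495.

125.18495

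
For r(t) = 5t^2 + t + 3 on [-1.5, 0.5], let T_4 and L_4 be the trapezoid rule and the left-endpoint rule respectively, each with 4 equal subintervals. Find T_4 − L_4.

T_4 = 11.25.
L_4 = 13.25.
T_4 − L_4 = -2.

-2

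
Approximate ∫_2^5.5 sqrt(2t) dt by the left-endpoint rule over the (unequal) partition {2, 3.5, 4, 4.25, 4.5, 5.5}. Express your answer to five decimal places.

Subinterval widths: 1.5, 0.5, 0.25, 0.25, 1.
Left endpoints: 2, 3.5, 4, 4.25, 4.5.
f(2) ≈ 2.00000, f(3.5) ≈ 2.64575, f(4) ≈ 2.82843, f(4.25) ≈ 2.91548, f(4.5) ≈ 3.00000.
Sum = Σ Δt_i · f(t_i).
Sum ≈ 8.75885.

8.75885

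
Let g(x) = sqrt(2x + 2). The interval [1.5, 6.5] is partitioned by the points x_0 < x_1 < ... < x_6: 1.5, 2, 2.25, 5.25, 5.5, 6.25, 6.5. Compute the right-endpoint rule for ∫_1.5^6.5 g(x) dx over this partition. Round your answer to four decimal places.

Subinterval widths: 0.5, 0.25, 3, 0.25, 0.75, 0.25.
Right endpoints: 2, 2.25, 5.25, 5.5, 6.25, 6.5.
g(2) ≈ 2.4495, g(2.25) ≈ 2.5495, g(5.25) ≈ 3.5355, g(5.5) ≈ 3.6056, g(6.25) ≈ 3.8079, g(6.5) ≈ 3.8730.
Sum = Σ Δx_i · g(x_i).
Sum ≈ 17.1943.

17.1943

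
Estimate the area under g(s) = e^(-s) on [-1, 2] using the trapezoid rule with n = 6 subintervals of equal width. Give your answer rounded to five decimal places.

2.63654

Δs = (2 − (-1))/6 = 0.5.
g(-1) ≈ 2.71828, g(-0.5) ≈ 1.64872, g(0) ≈ 1.00000, g(0.5) ≈ 0.60653, g(1) ≈ 0.36788, g(1.5) ≈ 0.22313, g(2) ≈ 0.13534.
T_6 = (Δs/2)·[g(s_0) + 2g(s_1) + ... + 2g(s_{5}) + g(s_6)].
Sum ≈ 2.63654.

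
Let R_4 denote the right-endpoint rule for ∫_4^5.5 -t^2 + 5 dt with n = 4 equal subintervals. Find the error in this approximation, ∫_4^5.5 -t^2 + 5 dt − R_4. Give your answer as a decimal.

2.70703125

Exact integral: ∫_4^5.5 f(t) dt = -26.625.
R_4 = -29.33203125.
Error = -26.625 − (-29.33203125) = 2.70703125.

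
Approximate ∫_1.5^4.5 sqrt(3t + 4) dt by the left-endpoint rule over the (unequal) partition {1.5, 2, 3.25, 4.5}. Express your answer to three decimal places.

Subinterval widths: 0.5, 1.25, 1.25.
Left endpoints: 1.5, 2, 3.25.
f(1.5) ≈ 2.915, f(2) ≈ 3.162, f(3.25) ≈ 3.708.
Sum = Σ Δt_i · f(t_i).
Sum ≈ 10.046.

10.046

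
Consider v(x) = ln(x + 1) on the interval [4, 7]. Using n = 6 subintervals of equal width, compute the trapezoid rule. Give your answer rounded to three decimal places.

Δx = (7 − 4)/6 = 0.5.
v(4) ≈ 1.609, v(4.5) ≈ 1.705, v(5) ≈ 1.792, v(5.5) ≈ 1.872, v(6) ≈ 1.946, v(6.5) ≈ 2.015, v(7) ≈ 2.079.
T_6 = (Δx/2)·[v(x_0) + 2v(x_1) + ... + 2v(x_{5}) + v(x_6)].
Sum ≈ 5.587.

5.587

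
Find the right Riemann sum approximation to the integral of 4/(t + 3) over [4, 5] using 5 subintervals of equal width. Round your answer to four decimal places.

0.5270

Δt = (5 − 4)/5 = 0.2.
Right endpoints: 4.2, 4.4, 4.6, 4.8, 5.
f(4.2) = 5/9, f(4.4) = 20/37, f(4.6) = 10/19, f(4.8) = 20/39, f(5) = 0.5.
Sum = Δt · [f(4.2) + f(4.4) + f(4.6) + f(4.8) + f(5)].
Sum ≈ 0.5270.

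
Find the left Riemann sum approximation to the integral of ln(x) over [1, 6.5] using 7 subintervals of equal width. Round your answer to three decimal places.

5.889

Δx = (6.5 − 1)/7 = 11/14.
Left endpoints: 1, 25/14, 18/7, 47/14, 29/7, 69/14, 40/7.
f(1) ≈ 0.000, f(25/14) ≈ 0.580, f(18/7) ≈ 0.944, f(47/14) ≈ 1.211, f(29/7) ≈ 1.421, f(69/14) ≈ 1.595, f(40/7) ≈ 1.743.
Sum = Δx · [f(1) + f(25/14) + f(18/7) + ...].
Sum ≈ 5.889.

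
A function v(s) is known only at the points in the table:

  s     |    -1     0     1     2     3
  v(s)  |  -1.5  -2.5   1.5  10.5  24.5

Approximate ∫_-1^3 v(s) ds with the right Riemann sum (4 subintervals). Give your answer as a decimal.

Δs = 1.
Sum = 1·[(-2.5) + 1.5 + 10.5 + 24.5] = 34.

34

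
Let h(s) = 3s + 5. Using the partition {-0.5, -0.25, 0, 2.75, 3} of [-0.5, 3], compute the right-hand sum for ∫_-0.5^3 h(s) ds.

42.25

Subinterval widths: 0.25, 0.25, 2.75, 0.25.
Right endpoints: -0.25, 0, 2.75, 3.
h(-0.25) = 4.25, h(0) = 5, h(2.75) = 13.25, h(3) = 14.
Sum = Σ Δs_i · h(s_i).
Sum = 42.25.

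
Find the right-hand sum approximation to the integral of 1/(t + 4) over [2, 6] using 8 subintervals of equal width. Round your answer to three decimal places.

Δt = (6 − 2)/8 = 0.5.
Right endpoints: 2.5, 3, 3.5, 4, 4.5, 5, 5.5, 6.
f(2.5) = 2/13, f(3) = 1/7, f(3.5) = 2/15, f(4) = 0.125, f(4.5) = 2/17, f(5) = 1/9, f(5.5) = 2/19, f(6) = 0.1.
Sum = Δt · [f(2.5) + f(3) + f(3.5) + ...].
Sum ≈ 0.495.

0.495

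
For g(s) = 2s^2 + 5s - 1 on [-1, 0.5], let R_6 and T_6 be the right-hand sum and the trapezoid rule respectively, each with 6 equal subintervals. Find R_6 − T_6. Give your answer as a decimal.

0.75

R_6 = -1.84375.
T_6 = -2.59375.
R_6 − T_6 = 0.75.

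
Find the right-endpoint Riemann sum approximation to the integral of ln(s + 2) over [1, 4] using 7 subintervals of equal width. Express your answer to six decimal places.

Δs = (4 − 1)/7 = 3/7.
Right endpoints: 10/7, 13/7, 16/7, 19/7, 22/7, 25/7, 4.
f(10/7) ≈ 1.232144, f(13/7) ≈ 1.349927, f(16/7) ≈ 1.455287, f(19/7) ≈ 1.550597, f(22/7) ≈ 1.637609, f(25/7) ≈ 1.717651, f(4) ≈ 1.791759.
Sum = Δs · [f(10/7) + f(13/7) + f(16/7) + ...].
Sum ≈ 4.600703.

4.600703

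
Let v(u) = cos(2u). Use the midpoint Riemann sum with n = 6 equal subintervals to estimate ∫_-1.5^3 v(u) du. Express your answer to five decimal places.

Δu = (3 − (-1.5))/6 = 0.75.
Midpoints: -1.125, -0.375, 0.375, 1.125, 1.875, 2.625.
v(-1.125) ≈ -0.62817, v(-0.375) ≈ 0.73169, v(0.375) ≈ 0.73169, v(1.125) ≈ -0.62817, v(1.875) ≈ -0.82056, v(2.625) ≈ 0.51209.
Sum = Δu · [v(-1.125) + v(-0.375) + v(0.375) + ...].
Sum ≈ -0.07608.

-0.07608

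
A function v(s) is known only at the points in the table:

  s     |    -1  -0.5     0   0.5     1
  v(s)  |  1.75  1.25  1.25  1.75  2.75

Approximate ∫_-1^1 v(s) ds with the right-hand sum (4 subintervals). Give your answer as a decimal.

Δs = 0.5.
Sum = 0.5·[1.25 + 1.25 + 1.75 + 2.75] = 3.5.

3.5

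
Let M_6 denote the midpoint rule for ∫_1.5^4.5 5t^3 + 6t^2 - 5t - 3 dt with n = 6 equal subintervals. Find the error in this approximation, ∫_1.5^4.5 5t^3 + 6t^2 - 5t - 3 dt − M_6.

Exact integral: ∫_1.5^4.5 f(t) dt = 627.75.
M_6 = 624.5625.
Error = 627.75 − 624.5625 = 3.1875.

3.1875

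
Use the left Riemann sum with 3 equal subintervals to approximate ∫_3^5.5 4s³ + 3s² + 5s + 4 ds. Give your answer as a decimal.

788.125

Δs = (5.5 − 3)/3 = 5/6.
Left endpoints: 3, 23/6, 14/3.
f(3) = 154, f(23/6) = 31597/108, f(14/3) = 13478/27.
Sum = Δs · [f(3) + f(23/6) + f(14/3)].
Sum = 788.125.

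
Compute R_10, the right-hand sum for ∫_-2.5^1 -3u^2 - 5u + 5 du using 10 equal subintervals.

Δu = (1 − (-2.5))/10 = 0.35.
Right endpoints: -2.15, -1.8, -1.45, -1.1, -0.75, -0.4, -0.05, 0.3, 0.65, 1.
f(-2.15) = 1.8825, f(-1.8) = 4.28, f(-1.45) = 5.9425, f(-1.1) = 6.87, f(-0.75) = 7.0625, f(-0.4) = 6.52, f(-0.05) = 5.2425, f(0.3) = 3.23, f(0.65) = 0.4825, f(1) = -3.
Sum = Δu · [f(-2.15) + f(-1.8) + f(-1.45) + ...].
Sum = 13.479375.

13.479375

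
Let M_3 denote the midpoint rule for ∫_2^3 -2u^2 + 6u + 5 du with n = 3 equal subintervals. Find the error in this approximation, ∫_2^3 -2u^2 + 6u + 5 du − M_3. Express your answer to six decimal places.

-0.018519

Exact integral: ∫_2^3 f(u) du ≈ 7.33333333.
M_3 ≈ 7.35185185.
Error ≈ 7.33333333 − 7.35185185 ≈ -0.018519.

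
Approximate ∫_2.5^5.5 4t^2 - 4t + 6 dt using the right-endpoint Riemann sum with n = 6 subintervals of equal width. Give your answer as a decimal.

Δt = (5.5 − 2.5)/6 = 0.5.
Right endpoints: 3, 3.5, 4, 4.5, 5, 5.5.
f(3) = 30, f(3.5) = 41, f(4) = 54, f(4.5) = 69, f(5) = 86, f(5.5) = 105.
Sum = Δt · [f(3) + f(3.5) + f(4) + ...].
Sum = 192.5.

192.5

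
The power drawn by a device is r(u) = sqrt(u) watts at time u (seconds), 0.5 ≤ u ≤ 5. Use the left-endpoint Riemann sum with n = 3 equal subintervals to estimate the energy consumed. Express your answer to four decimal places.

5.9882

Δu = (5 − 0.5)/3 = 1.5.
Left endpoints: 0.5, 2, 3.5.
r(0.5) ≈ 0.7071, r(2) ≈ 1.4142, r(3.5) ≈ 1.8708.
Sum = Δu · [r(0.5) + r(2) + r(3.5)].
Sum ≈ 5.9882.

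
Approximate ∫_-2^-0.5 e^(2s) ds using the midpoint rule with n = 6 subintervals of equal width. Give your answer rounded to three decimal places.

Δs = (-0.5 − (-2))/6 = 0.25.
Midpoints: -1.875, -1.625, -1.375, -1.125, -0.875, -0.625.
f(-1.875) ≈ 0.024, f(-1.625) ≈ 0.039, f(-1.375) ≈ 0.064, f(-1.125) ≈ 0.105, f(-0.875) ≈ 0.174, f(-0.625) ≈ 0.287.
Sum = Δs · [f(-1.875) + f(-1.625) + f(-1.375) + ...].
Sum ≈ 0.173.

0.173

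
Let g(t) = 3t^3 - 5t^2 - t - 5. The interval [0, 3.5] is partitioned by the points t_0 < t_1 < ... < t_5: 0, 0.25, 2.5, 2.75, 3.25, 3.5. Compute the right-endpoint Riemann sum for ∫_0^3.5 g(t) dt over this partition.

56.7890625

Subinterval widths: 0.25, 2.25, 0.25, 0.5, 0.25.
Right endpoints: 0.25, 2.5, 2.75, 3.25, 3.5.
g(0.25) = -5.515625, g(2.5) = 8.125, g(2.75) = 16.828125, g(3.25) = 41.921875, g(3.5) = 58.875.
Sum = Σ Δt_i · g(t_i).
Sum = 56.7890625.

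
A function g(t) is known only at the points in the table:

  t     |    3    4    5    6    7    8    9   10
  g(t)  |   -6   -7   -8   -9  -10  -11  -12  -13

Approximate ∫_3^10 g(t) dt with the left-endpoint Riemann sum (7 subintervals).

Δt = 1.
Sum = 1·[(-6) + (-7) + (-8) + (-9) + (-10) + (-11) + (-12)] = -63.

-63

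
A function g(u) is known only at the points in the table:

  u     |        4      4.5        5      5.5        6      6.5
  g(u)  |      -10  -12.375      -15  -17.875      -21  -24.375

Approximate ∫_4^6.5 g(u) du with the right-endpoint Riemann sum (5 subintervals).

-45.3125

Δu = 0.5.
Sum = 0.5·[(-12.375) + (-15) + (-17.875) + (-21) + (-24.375)] = -45.3125.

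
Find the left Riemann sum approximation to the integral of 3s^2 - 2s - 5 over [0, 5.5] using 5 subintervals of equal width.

Δs = (5.5 − 0)/5 = 1.1.
Left endpoints: 0, 1.1, 2.2, 3.3, 4.4.
f(0) = -5, f(1.1) = -3.57, f(2.2) = 5.12, f(3.3) = 21.07, f(4.4) = 44.28.
Sum = Δs · [f(0) + f(1.1) + f(2.2) + f(3.3) + f(4.4)].
Sum = 68.09.

68.09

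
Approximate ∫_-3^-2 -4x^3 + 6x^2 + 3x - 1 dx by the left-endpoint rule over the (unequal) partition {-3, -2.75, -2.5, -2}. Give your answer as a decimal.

Subinterval widths: 0.25, 0.25, 0.5.
Left endpoints: -3, -2.75, -2.5.
f(-3) = 152, f(-2.75) = 119.3125, f(-2.5) = 91.5.
Sum = Σ Δx_i · f(x_i).
Sum = 113.578125.

113.578125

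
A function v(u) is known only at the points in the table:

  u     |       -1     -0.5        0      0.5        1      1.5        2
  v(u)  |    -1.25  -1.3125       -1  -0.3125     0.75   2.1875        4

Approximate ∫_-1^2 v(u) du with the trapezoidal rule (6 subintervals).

0.84375

Δu = 0.5.
T_6 = (0.5/2)·[(-1.25) + 2·(-1.3125) + 2·(-1) + 2·(-0.3125) + 2·0.75 + 2·2.1875 + 4] = 0.84375.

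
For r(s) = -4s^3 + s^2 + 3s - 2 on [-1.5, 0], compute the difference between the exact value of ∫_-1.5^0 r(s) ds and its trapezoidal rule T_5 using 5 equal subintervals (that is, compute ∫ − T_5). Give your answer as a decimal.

Exact integral: ∫_-1.5^0 r(s) ds = -0.1875.
T_5 = 0.0375.
Error = -0.1875 − 0.0375 = -0.225.

-0.225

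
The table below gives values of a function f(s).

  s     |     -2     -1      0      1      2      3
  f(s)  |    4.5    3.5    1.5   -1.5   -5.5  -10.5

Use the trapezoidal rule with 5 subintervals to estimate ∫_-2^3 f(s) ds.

-5

Δs = 1.
T_5 = (1/2)·[4.5 + 2·3.5 + 2·1.5 + 2·(-1.5) + 2·(-5.5) + (-10.5)] = -5.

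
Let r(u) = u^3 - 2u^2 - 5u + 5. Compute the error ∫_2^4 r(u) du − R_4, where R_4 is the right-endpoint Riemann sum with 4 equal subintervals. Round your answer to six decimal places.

Exact integral: ∫_2^4 r(u) du ≈ 2.66666667.
R_4 = 8.75.
Error ≈ 2.66666667 − 8.75 ≈ -6.083333.

-6.083333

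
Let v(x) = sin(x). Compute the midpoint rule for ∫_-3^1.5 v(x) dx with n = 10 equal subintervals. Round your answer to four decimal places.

Δx = (1.5 − (-3))/10 = 0.45.
Midpoints: -2.775, -2.325, -1.875, -1.425, -0.975, -0.525, -0.075, 0.375, 0.825, 1.275.
v(-2.775) ≈ -0.3584, v(-2.325) ≈ -0.7288, v(-1.875) ≈ -0.9541, v(-1.425) ≈ -0.9894, v(-0.975) ≈ -0.8277, v(-0.525) ≈ -0.5012, v(-0.075) ≈ -0.0749, v(0.375) ≈ 0.3663, v(0.825) ≈ 0.7345, v(1.275) ≈ 0.9566.
Sum = Δx · [v(-2.775) + v(-2.325) + v(-1.875) + ...].
Sum ≈ -1.0697.

-1.0697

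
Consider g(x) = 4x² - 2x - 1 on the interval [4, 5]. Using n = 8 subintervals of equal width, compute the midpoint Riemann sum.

Δx = (5 − 4)/8 = 0.125.
Midpoints: 4.0625, 4.1875, 4.3125, 4.4375, 4.5625, 4.6875, 4.8125, 4.9375.
g(4.0625) = 56.890625, g(4.1875) = 60.765625, g(4.3125) = 64.765625, g(4.4375) = 68.890625, g(4.5625) = 73.140625, g(4.6875) = 77.515625, g(4.8125) = 82.015625, g(4.9375) = 86.640625.
Sum = Δx · [g(4.0625) + g(4.1875) + g(4.3125) + ...].
Sum = 71.328125.

71.328125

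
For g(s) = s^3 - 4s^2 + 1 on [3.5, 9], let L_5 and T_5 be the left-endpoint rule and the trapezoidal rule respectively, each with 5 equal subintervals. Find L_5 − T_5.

L_5 = 483.6425.
T_5 = 709.76125.
L_5 − T_5 = -226.11875.

-226.11875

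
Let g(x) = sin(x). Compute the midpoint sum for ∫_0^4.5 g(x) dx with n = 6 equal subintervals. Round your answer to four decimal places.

1.2396

Δx = (4.5 − 0)/6 = 0.75.
Midpoints: 0.375, 1.125, 1.875, 2.625, 3.375, 4.125.
g(0.375) ≈ 0.3663, g(1.125) ≈ 0.9023, g(1.875) ≈ 0.9541, g(2.625) ≈ 0.4939, g(3.375) ≈ -0.2313, g(4.125) ≈ -0.8324.
Sum = Δx · [g(0.375) + g(1.125) + g(1.875) + ...].
Sum ≈ 1.2396.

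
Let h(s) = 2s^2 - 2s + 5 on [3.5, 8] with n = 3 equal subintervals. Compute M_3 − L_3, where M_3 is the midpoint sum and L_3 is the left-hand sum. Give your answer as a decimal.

M_3 = 281.8125.
L_3 = 216.
M_3 − L_3 = 65.8125.

65.8125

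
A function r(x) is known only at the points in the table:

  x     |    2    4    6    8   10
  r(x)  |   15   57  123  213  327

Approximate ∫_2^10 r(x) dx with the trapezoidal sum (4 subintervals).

1128

Δx = 2.
T_4 = (2/2)·[15 + 2·57 + 2·123 + 2·213 + 327] = 1128.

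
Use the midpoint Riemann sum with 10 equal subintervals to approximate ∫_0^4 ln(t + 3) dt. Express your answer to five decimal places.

Δt = (4 − 0)/10 = 0.4.
Midpoints: 0.2, 0.6, 1, 1.4, 1.8, 2.2, 2.6, 3, 3.4, 3.8.
f(0.2) ≈ 1.16315, f(0.6) ≈ 1.28093, f(1) ≈ 1.38629, f(1.4) ≈ 1.48160, f(1.8) ≈ 1.56862, f(2.2) ≈ 1.64866, f(2.6) ≈ 1.72277, f(3) ≈ 1.79176, f(3.4) ≈ 1.85630, f(3.8) ≈ 1.91692.
Sum = Δt · [f(0.2) + f(0.6) + f(1) + ...].
Sum ≈ 6.32680.

6.32680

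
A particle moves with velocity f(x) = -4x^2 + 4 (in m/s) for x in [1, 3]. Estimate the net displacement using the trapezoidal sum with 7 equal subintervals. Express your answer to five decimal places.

Δx = (3 − 1)/7 = 2/7.
f(1) = 0, f(9/7) = -128/49, f(11/7) = -288/49, f(13/7) = -480/49, f(15/7) = -704/49, f(17/7) = -960/49, f(19/7) = -1248/49, f(3) = -32.
T_7 = (Δx/2)·[f(x_0) + 2f(x_1) + ... + 2f(x_{6}) + f(x_7)].
Sum ≈ -26.77551.

-26.77551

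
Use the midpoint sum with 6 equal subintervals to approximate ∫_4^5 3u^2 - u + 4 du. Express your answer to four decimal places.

60.4931

Δu = (5 − 4)/6 = 1/6.
Midpoints: 49/12, 4.25, 53/12, 55/12, 4.75, 59/12.
f(49/12) = 49.9375, f(4.25) = 53.9375, f(53/12) = 2789/48, f(55/12) = 62.4375, f(4.75) = 66.9375, f(59/12) = 3437/48.
Sum = Δu · [f(49/12) + f(4.25) + f(53/12) + ...].
Sum ≈ 60.4931.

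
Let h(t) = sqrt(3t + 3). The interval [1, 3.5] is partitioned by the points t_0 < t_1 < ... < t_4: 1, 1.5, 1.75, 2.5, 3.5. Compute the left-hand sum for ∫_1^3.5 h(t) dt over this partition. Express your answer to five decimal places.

Subinterval widths: 0.5, 0.25, 0.75, 1.
Left endpoints: 1, 1.5, 1.75, 2.5.
h(1) ≈ 2.44949, h(1.5) ≈ 2.73861, h(1.75) ≈ 2.87228, h(2.5) ≈ 3.24037.
Sum = Σ Δt_i · h(t_i).
Sum ≈ 7.30398.

7.30398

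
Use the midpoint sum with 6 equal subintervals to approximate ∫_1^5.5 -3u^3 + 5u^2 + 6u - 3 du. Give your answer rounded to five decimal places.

Δu = (5.5 − 1)/6 = 0.75.
Midpoints: 1.375, 2.125, 2.875, 3.625, 4.375, 5.125.
f(1.375) = 3535/512, f(2.125) = 1813/512, f(2.875) = -8045/512, f(3.625) = -29927/512, f(4.375) = -67721/512, f(5.125) = -125315/512.
Sum = Δu · [f(1.375) + f(2.125) + f(2.875) + ...].
Sum ≈ -330.55664.

-330.55664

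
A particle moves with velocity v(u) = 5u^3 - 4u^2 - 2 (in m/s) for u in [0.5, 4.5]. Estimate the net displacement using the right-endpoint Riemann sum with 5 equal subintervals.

547.46

Δu = (4.5 − 0.5)/5 = 0.8.
Right endpoints: 1.3, 2.1, 2.9, 3.7, 4.5.
v(1.3) = 2.225, v(2.1) = 26.665, v(2.9) = 86.305, v(3.7) = 196.505, v(4.5) = 372.625.
Sum = Δu · [v(1.3) + v(2.1) + v(2.9) + v(3.7) + v(4.5)].
Sum = 547.46.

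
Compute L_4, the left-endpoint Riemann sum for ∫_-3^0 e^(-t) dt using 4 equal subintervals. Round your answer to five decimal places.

27.12897

Δt = (0 − (-3))/4 = 0.75.
Left endpoints: -3, -2.25, -1.5, -0.75.
f(-3) ≈ 20.08554, f(-2.25) ≈ 9.48774, f(-1.5) ≈ 4.48169, f(-0.75) ≈ 2.11700.
Sum = Δt · [f(-3) + f(-2.25) + f(-1.5) + f(-0.75)].
Sum ≈ 27.12897.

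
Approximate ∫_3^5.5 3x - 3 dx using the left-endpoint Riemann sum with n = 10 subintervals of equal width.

23.4375

Δx = (5.5 − 3)/10 = 0.25.
Left endpoints: 3, 3.25, 3.5, 3.75, 4, 4.25, 4.5, 4.75, 5, 5.25.
f(3) = 6, f(3.25) = 6.75, f(3.5) = 7.5, f(3.75) = 8.25, f(4) = 9, f(4.25) = 9.75, f(4.5) = 10.5, f(4.75) = 11.25, f(5) = 12, f(5.25) = 12.75.
Sum = Δx · [f(3) + f(3.25) + f(3.5) + ...].
Sum = 23.4375.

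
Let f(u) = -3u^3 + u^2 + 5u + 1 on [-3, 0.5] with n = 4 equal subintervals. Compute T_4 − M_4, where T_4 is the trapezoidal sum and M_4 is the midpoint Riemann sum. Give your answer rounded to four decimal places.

T_4 ≈ 56.840820.
M_4 ≈ 48.634277.
T_4 − M_4 ≈ 8.2065.

8.2065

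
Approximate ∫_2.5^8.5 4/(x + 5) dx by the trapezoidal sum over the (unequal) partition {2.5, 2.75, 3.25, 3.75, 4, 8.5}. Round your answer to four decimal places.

Subinterval widths: 0.25, 0.5, 0.5, 0.25, 4.5.
f(2.5) = 8/15, f(2.75) = 16/31, f(3.25) = 16/33, f(3.75) = 16/35, f(4) = 4/9, f(8.5) = 8/27.
On each subinterval the trapezoid contributes (Δx_i/2)·[f(x_{i-1}) + f(x_i)].
Sum ≈ 2.3963.

2.3963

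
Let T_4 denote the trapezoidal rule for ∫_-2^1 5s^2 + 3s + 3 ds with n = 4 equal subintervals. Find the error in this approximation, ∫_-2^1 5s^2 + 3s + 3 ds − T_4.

-1.40625

Exact integral: ∫_-2^1 f(s) ds = 19.5.
T_4 = 20.90625.
Error = 19.5 − 20.90625 = -1.40625.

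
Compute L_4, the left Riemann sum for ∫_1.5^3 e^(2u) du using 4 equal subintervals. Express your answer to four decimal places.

Δu = (3 − 1.5)/4 = 0.375.
Left endpoints: 1.5, 1.875, 2.25, 2.625.
f(1.5) ≈ 20.0855, f(1.875) ≈ 42.5211, f(2.25) ≈ 90.0171, f(2.625) ≈ 190.5663.
Sum = Δu · [f(1.5) + f(1.875) + f(2.25) + f(2.625)].
Sum ≈ 128.6963.

128.6963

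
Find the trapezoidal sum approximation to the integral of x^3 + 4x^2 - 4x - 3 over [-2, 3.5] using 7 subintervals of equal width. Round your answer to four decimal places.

Δx = (3.5 − (-2))/7 = 11/14.
f(-2) = 13, f(-17/14) = 16367/2744, f(-3/7) = -216/343, f(5/14) = -10627/2744, f(8/7) = -293/343, f(27/14) = 31107/2744, f(19/7) = 12214/343, f(3.5) = 74.875.
T_7 = (Δx/2)·[f(x_0) + 2f(x_1) + ... + 2f(x_{6}) + f(x_7)].
Sum ≈ 71.8858.

71.8858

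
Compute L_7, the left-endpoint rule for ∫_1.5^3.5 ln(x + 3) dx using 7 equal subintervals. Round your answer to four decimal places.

3.3454

Δx = (3.5 − 1.5)/7 = 2/7.
Left endpoints: 1.5, 25/14, 29/14, 33/14, 37/14, 41/14, 45/14.
f(1.5) ≈ 1.5041, f(25/14) ≈ 1.5656, f(29/14) ≈ 1.6236, f(33/14) ≈ 1.6784, f(37/14) ≈ 1.7304, f(41/14) ≈ 1.7798, f(45/14) ≈ 1.8269.
Sum = Δx · [f(1.5) + f(25/14) + f(29/14) + ...].
Sum ≈ 3.3454.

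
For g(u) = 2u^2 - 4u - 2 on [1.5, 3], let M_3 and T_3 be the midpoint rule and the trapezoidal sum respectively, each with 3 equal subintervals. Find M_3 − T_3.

-0.1875

M_3 = -0.8125.
T_3 = -0.625.
M_3 − T_3 = -0.1875.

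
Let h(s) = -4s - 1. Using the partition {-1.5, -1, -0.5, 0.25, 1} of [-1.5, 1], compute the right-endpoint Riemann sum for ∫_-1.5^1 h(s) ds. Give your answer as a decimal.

-3.25

Subinterval widths: 0.5, 0.5, 0.75, 0.75.
Right endpoints: -1, -0.5, 0.25, 1.
h(-1) = 3, h(-0.5) = 1, h(0.25) = -2, h(1) = -5.
Sum = Σ Δs_i · h(s_i).
Sum = -3.25.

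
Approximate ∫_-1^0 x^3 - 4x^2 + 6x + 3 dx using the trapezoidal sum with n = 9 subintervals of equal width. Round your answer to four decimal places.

Δx = (0 − (-1))/9 = 1/9.
f(-1) = -8, f(-8/9) = -4517/729, f(-7/9) = -3322/729, f(-2/3) = -83/27, f(-5/9) = -1268/729, f(-4/9) = -397/729, f(-1/3) = 14/27, f(-2/9) = 1063/729, f(-1/9) = 1664/729, f(0) = 3.
T_9 = (Δx/2)·[f(x_0) + 2f(x_1) + ... + 2f(x_{8}) + f(x_9)].
Sum ≈ -1.5947.

-1.5947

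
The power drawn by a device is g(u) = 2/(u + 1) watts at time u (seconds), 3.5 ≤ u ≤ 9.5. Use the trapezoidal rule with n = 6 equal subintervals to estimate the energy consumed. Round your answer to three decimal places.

Δu = (9.5 − 3.5)/6 = 1.
g(3.5) = 4/9, g(4.5) = 4/11, g(5.5) = 4/13, g(6.5) = 4/15, g(7.5) = 4/17, g(8.5) = 4/19, g(9.5) = 4/21.
T_6 = (Δu/2)·[g(u_0) + 2g(u_1) + ... + 2g(u_{5}) + g(u_6)].
Sum ≈ 1.701.

1.701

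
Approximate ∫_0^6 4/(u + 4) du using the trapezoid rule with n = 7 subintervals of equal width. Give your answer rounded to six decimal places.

3.677953

Δu = (6 − 0)/7 = 6/7.
f(0) = 1, f(6/7) = 14/17, f(12/7) = 0.7, f(18/7) = 14/23, f(24/7) = 7/13, f(30/7) = 14/29, f(36/7) = 0.4375, f(6) = 0.4.
T_7 = (Δu/2)·[f(u_0) + 2f(u_1) + ... + 2f(u_{6}) + f(u_7)].
Sum ≈ 3.677953.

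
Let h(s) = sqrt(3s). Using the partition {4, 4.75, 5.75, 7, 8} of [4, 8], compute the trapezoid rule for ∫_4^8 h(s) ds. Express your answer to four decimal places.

Subinterval widths: 0.75, 1, 1.25, 1.
h(4) ≈ 3.4641, h(4.75) ≈ 3.7749, h(5.75) ≈ 4.1533, h(7) ≈ 4.5826, h(8) ≈ 4.8990.
On each subinterval the trapezoid contributes (Δs_i/2)·[h(s_{i-1}) + h(s_i)].
Sum ≈ 16.8795.

16.8795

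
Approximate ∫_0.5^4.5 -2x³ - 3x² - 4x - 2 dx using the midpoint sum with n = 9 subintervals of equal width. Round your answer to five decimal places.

Δx = (4.5 − 0.5)/9 = 4/9.
Midpoints: 13/18, 7/6, 29/18, 37/18, 2.5, 53/18, 61/18, 23/6, 77/18.
f(13/18) = -5254/729, f(7/6) = -376/27, f(29/18) = -17930/729, f(37/18) = -29356/729, f(2.5) = -62, f(53/18) = -66224/729, f(61/18) = -93202/729, f(23/6) = -4700/27, f(77/18) = -168086/729.
Sum = Δx · [f(13/18) + f(7/6) + f(29/18) + ...].
Sum ≈ -342.81481.

-342.81481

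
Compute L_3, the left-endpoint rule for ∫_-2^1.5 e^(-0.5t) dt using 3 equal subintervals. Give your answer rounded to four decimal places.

5.9286

Δt = (1.5 − (-2))/3 = 7/6.
Left endpoints: -2, -5/6, 1/3.
f(-2) ≈ 2.7183, f(-5/6) ≈ 1.5169, f(1/3) ≈ 0.8465.
Sum = Δt · [f(-2) + f(-5/6) + f(1/3)].
Sum ≈ 5.9286.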